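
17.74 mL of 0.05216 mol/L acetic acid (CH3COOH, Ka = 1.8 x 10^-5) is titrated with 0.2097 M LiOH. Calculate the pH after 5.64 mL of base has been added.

n(acid) = 0.05216 x 0.01774 = 0.0009253 mol; n(LiOH) added = 0.2097 x 0.005640 = 0.001183 mol.
Base is in excess by 0.001183 - 0.0009253 = 0.0002574 mol in a total volume of 0.02338 L.
[OH^-] = 0.0002574/0.02338 = 0.01101 M, so pOH = 1.96 and pH = 14.00 - 1.96 = 12.04.

12.04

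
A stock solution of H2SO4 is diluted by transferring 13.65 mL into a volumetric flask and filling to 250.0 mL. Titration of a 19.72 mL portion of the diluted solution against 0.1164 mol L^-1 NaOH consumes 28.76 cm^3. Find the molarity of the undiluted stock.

1.55 M

n(NaOH) = 0.1164 x 0.02876 = 0.003348 mol.
n(H2SO4) in the aliquot = 0.003348 x 1/2 = 0.001674 mol.
[diluted H2SO4] = 0.001674 / 0.01972 = 0.08488 M.
Dilution factor = 250.0/13.65 = 18.32, so [stock] = 0.08488 x 18.32 = 1.55 M.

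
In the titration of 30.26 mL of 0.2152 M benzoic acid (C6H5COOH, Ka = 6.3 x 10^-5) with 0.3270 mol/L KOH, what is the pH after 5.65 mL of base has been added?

3.80

Initial n(C6H5COOH) = 0.2152 x 0.03026 = 0.006512 mol.
n(KOH) added = 0.3270 x 0.005650 = 0.001848 mol, converting that many moles of C6H5COOH to C6H5COO-.
Remaining n(C6H5COOH) = 0.004664 mol; n(C6H5COO-) = 0.001848 mol.
By Henderson-Hasselbalch, pH = pKa + log([A^-]/[HA]) = 4.20 + log(0.001848/0.004664) = 4.20 + (-0.40) = 3.80.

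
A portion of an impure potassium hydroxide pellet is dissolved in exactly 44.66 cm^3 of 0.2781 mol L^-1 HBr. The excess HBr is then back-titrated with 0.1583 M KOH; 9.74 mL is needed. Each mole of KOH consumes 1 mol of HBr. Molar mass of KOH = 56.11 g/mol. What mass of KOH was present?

Total n(HBr) added = 0.2781 x 0.04466 = 0.01242 mol.
n(KOH) used = 0.1583 x 0.009740 = 0.001542 mol, which equals the excess n(HBr).
So n(HBr) consumed by the sample = 0.01242 - 0.001542 = 0.01088 mol.
n(KOH) = 0.01088 / 1 = 0.01088 mol.
mass = 0.01088 mol x 56.11 g/mol = 0.610 g.

0.610 g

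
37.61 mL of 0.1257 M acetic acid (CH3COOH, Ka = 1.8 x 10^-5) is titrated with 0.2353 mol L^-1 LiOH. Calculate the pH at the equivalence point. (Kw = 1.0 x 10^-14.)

8.83

n(CH3COOH) = 0.1257 x 0.03761 = 0.004728 mol; V(LiOH) at equivalence = 0.004728/0.2353 = 0.02009 L.
At equivalence all the acid is converted to CH3COO-; total volume = 0.03761 + 0.02009 = 0.05770 L, so [CH3COO-] = 0.004728/0.05770 = 0.08193 M.
Kb = Kw/Ka = 1.0e-14 / 1.8 x 10^-5 = 5.56e-10.
[OH^-] = sqrt(Kb x [CH3COO-]) = sqrt(5.56e-10 x 0.08193) = 6.75e-6 M.
pOH = 5.17, so pH = 14.00 - 5.17 = 8.83.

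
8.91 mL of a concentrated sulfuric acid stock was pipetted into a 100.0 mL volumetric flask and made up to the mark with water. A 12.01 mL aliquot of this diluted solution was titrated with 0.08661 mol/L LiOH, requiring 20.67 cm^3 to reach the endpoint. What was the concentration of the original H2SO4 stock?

0.836 M

n(LiOH) = 0.08661 x 0.02067 = 0.001790 mol.
n(H2SO4) in the aliquot = 0.001790 x 1/2 = 0.0008951 mol.
[diluted H2SO4] = 0.0008951 / 0.01201 = 0.07453 M.
Dilution factor = 100.0/8.910 = 11.22, so [stock] = 0.07453 x 11.22 = 0.836 M.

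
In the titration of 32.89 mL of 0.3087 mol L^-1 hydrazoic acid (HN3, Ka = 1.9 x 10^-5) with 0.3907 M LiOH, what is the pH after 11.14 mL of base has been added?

Initial n(HN3) = 0.3087 x 0.03289 = 0.01015 mol.
n(LiOH) added = 0.3907 x 0.01114 = 0.004352 mol, converting that many moles of HN3 to N3-.
Remaining n(HN3) = 0.005801 mol; n(N3-) = 0.004352 mol.
By Henderson-Hasselbalch, pH = pKa + log([A^-]/[HA]) = 4.72 + log(0.004352/0.005801) = 4.72 + (-0.12) = 4.60.

4.60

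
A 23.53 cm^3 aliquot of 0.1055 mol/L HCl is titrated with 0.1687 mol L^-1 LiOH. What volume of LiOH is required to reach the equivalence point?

n(HCl) = 0.1055 mol/L x 0.02353 L = 0.002482 mol.
At equivalence n(LiOH) = n(HCl) = 0.002482 mol.
V(LiOH) = 0.002482 / 0.1687 = 0.01471 L = 14.7 mL.

14.7 mL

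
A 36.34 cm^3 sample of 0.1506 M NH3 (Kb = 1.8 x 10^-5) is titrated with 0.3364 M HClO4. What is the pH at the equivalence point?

5.12

n(NH3) = 0.1506 x 0.03634 = 0.005473 mol; V(HClO4) at equivalence = 0.005473/0.3364 = 0.01627 L.
At equivalence the base is fully converted to NH4+; total volume = 0.05261 L, so [NH4+] = 0.005473/0.05261 = 0.1040 M.
Ka(NH4+) = Kw/Kb = 1.0e-14 / 1.8 x 10^-5 = 5.56e-10.
[H^+] = sqrt(Ka x [NH4+]) = sqrt(5.56e-10 x 0.1040) = 7.60e-6 M.
pH = -log(7.60e-6) = 5.12.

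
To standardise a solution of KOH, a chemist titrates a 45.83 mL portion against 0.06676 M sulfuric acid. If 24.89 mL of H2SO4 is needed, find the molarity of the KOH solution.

0.0725 M

n(H2SO4) delivered = 0.06676 x 0.02489 = 0.001662 mol.
The reaction is 2 KOH + 1 H2SO4, so n(KOH) = 0.001662 x 2/1 = 0.003323 mol.
[KOH] = 0.003323 mol / 0.04583 L = 0.0725 M.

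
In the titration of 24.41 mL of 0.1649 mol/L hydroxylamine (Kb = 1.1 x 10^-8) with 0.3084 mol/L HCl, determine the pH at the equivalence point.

3.51

n(NH2OH) = 0.1649 x 0.02441 = 0.004025 mol; V(HCl) at equivalence = 0.004025/0.3084 = 0.01305 L.
At equivalence the base is fully converted to NH3OH+; total volume = 0.03746 L, so [NH3OH+] = 0.004025/0.03746 = 0.1074 M.
Ka(NH3OH+) = Kw/Kb = 1.0e-14 / 1.1 x 10^-8 = 9.09e-7.
[H^+] = sqrt(Ka x [NH3OH+]) = sqrt(9.09e-7 x 0.1074) = 0.000313 M.
pH = -log(0.000313) = 3.51.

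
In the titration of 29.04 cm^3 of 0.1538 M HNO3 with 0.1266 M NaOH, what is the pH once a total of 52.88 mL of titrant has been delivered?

12.43

n(acid) = 0.1538 x 0.02904 = 0.004466 mol; n(NaOH) added = 0.1266 x 0.05288 = 0.006695 mol.
Base is in excess by 0.006695 - 0.004466 = 0.002228 mol in a total volume of 0.08192 L.
[OH^-] = 0.002228/0.08192 = 0.02720 M, so pOH = 1.57 and pH = 14.00 - 1.57 = 12.43.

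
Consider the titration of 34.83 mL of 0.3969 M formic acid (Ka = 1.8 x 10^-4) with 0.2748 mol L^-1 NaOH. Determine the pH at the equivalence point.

n(HCOOH) = 0.3969 x 0.03483 = 0.01382 mol; V(NaOH) at equivalence = 0.01382/0.2748 = 0.05031 L.
At equivalence all the acid is converted to HCOO-; total volume = 0.03483 + 0.05031 = 0.08514 L, so [HCOO-] = 0.01382/0.08514 = 0.1624 M.
Kb = Kw/Ka = 1.0e-14 / 1.8 x 10^-4 = 5.56e-11.
[OH^-] = sqrt(Kb x [HCOO-]) = sqrt(5.56e-11 x 0.1624) = 3.00e-6 M.
pOH = 5.52, so pH = 14.00 - 5.52 = 8.48.

8.48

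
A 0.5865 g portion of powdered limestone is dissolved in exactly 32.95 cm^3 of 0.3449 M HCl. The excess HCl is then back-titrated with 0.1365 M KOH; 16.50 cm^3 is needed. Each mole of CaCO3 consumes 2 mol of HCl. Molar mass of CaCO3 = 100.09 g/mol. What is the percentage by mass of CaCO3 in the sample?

77.8%

Total n(HCl) added = 0.3449 x 0.03295 = 0.01136 mol.
n(KOH) used = 0.1365 x 0.01650 = 0.002252 mol, which equals the excess n(HCl).
So n(HCl) consumed by the sample = 0.01136 - 0.002252 = 0.009112 mol.
n(CaCO3) = 0.009112 / 2 = 0.004556 mol.
mass CaCO3 = 0.004556 x 100.09 = 0.4560 g, so %CaCO3 = 0.4560/0.5865 x 100 = 77.8%.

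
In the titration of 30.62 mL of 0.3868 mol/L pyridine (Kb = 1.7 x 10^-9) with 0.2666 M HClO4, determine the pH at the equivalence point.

3.02

n(C5H5N) = 0.3868 x 0.03062 = 0.01184 mol; V(HClO4) at equivalence = 0.01184/0.2666 = 0.04443 L.
At equivalence the base is fully converted to C5H5NH+; total volume = 0.07505 L, so [C5H5NH+] = 0.01184/0.07505 = 0.1578 M.
Ka(C5H5NH+) = Kw/Kb = 1.0e-14 / 1.7 x 10^-9 = 5.88e-6.
[H^+] = sqrt(Ka x [C5H5NH+]) = sqrt(5.88e-6 x 0.1578) = 0.000964 M.
pH = -log(0.000964) = 3.02.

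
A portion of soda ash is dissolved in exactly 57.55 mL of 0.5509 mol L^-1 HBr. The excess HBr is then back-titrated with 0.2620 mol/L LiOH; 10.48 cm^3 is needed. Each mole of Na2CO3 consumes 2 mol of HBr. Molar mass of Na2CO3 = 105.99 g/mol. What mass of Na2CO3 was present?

1.53 g

Total n(HBr) added = 0.5509 x 0.05755 = 0.03170 mol.
n(LiOH) used = 0.2620 x 0.01048 = 0.002746 mol, which equals the excess n(HBr).
So n(HBr) consumed by the sample = 0.03170 - 0.002746 = 0.02896 mol.
n(Na2CO3) = 0.02896 / 2 = 0.01448 mol.
mass = 0.01448 mol x 105.99 g/mol = 1.53 g.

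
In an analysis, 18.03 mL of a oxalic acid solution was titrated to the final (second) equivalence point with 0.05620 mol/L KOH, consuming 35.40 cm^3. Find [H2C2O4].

n(KOH) = 0.05620 x 0.03540 = 0.001989 mol.
At the final (second) equivalence point, 2 mol OH^- react per mol H2C2O4, so n(H2C2O4) = 0.001989 / 2 = 0.0009947 mol.
[H2C2O4] = 0.0009947 / 0.01803 L = 0.0552 M.

0.0552 M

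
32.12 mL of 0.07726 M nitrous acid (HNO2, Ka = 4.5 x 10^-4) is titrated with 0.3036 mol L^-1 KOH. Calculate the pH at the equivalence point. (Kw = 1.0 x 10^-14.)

n(HNO2) = 0.07726 x 0.03212 = 0.002482 mol; V(KOH) at equivalence = 0.002482/0.3036 = 0.008174 L.
At equivalence all the acid is converted to NO2-; total volume = 0.03212 + 0.008174 = 0.04029 L, so [NO2-] = 0.002482/0.04029 = 0.06159 M.
Kb = Kw/Ka = 1.0e-14 / 4.5 x 10^-4 = 2.22e-11.
[OH^-] = sqrt(Kb x [NO2-]) = sqrt(2.22e-11 x 0.06159) = 1.17e-6 M.
pOH = 5.93, so pH = 14.00 - 5.93 = 8.07.

8.07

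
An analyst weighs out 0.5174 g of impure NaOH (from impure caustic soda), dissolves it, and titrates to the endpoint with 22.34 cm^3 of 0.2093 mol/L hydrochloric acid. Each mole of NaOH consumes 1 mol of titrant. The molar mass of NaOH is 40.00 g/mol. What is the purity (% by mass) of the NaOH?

36.1%

n(HCl) = 0.2093 x 0.02234 = 0.004676 mol.
n(NaOH) = 0.004676 / 1 = 0.004676 mol.
mass of NaOH = 0.004676 x 40.00 = 0.1870 g.
% purity = 0.1870 / 0.5174 x 100 = 36.1%.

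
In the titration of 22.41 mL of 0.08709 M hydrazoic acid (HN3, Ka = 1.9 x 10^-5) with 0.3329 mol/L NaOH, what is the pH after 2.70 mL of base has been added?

Initial n(HN3) = 0.08709 x 0.02241 = 0.001952 mol.
n(NaOH) added = 0.3329 x 0.002700 = 0.0008988 mol, converting that many moles of HN3 to N3-.
Remaining n(HN3) = 0.001053 mol; n(N3-) = 0.0008988 mol.
By Henderson-Hasselbalch, pH = pKa + log([A^-]/[HA]) = 4.72 + log(0.0008988/0.001053) = 4.72 + (-0.07) = 4.65.

4.65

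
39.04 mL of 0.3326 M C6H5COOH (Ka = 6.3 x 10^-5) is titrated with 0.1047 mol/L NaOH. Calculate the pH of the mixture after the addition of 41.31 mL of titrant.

3.90

Initial n(C6H5COOH) = 0.3326 x 0.03904 = 0.01298 mol.
n(NaOH) added = 0.1047 x 0.04131 = 0.004325 mol, converting that many moles of C6H5COOH to C6H5COO-.
Remaining n(C6H5COOH) = 0.008660 mol; n(C6H5COO-) = 0.004325 mol.
By Henderson-Hasselbalch, pH = pKa + log([A^-]/[HA]) = 4.20 + log(0.004325/0.008660) = 4.20 + (-0.30) = 3.90.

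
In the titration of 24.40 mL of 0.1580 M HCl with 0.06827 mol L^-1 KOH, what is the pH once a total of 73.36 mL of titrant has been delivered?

n(acid) = 0.1580 x 0.02440 = 0.003855 mol; n(KOH) added = 0.06827 x 0.07336 = 0.005008 mol.
Base is in excess by 0.005008 - 0.003855 = 0.001153 mol in a total volume of 0.09776 L.
[OH^-] = 0.001153/0.09776 = 0.01180 M, so pOH = 1.93 and pH = 14.00 - 1.93 = 12.07.

12.07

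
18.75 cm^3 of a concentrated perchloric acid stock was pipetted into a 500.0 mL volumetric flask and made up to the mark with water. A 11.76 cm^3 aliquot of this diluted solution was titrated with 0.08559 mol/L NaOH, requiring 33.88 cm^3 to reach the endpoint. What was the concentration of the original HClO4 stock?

6.58 M

n(NaOH) = 0.08559 x 0.03388 = 0.002900 mol.
n(HClO4) in the aliquot = 0.002900 mol.
[diluted HClO4] = 0.002900 / 0.01176 = 0.2466 M.
Dilution factor = 500.0/18.75 = 26.67, so [stock] = 0.2466 x 26.67 = 6.58 M.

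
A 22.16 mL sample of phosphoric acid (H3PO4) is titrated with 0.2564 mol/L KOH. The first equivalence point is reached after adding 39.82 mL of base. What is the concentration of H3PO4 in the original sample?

0.461 M

n(KOH) = 0.2564 x 0.03982 = 0.01021 mol.
At the first equivalence point, 1 mol OH^- react per mol H3PO4, so n(H3PO4) = 0.01021 / 1 = 0.01021 mol.
[H3PO4] = 0.01021 / 0.02216 L = 0.461 M.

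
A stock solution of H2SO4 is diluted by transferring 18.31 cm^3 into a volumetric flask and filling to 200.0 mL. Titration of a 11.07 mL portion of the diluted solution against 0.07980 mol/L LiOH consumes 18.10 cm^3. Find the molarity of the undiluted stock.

0.713 M

n(LiOH) = 0.07980 x 0.01810 = 0.001444 mol.
n(H2SO4) in the aliquot = 0.001444 x 1/2 = 0.0007222 mol.
[diluted H2SO4] = 0.0007222 / 0.01107 = 0.06524 M.
Dilution factor = 200.0/18.31 = 10.92, so [stock] = 0.06524 x 10.92 = 0.713 M.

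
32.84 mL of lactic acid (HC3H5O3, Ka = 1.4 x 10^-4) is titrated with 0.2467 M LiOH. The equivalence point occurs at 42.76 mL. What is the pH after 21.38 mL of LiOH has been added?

21.38 mL is exactly half the equivalence volume (42.76/2), i.e. the half-equivalence point.
There, n(HA) = n(A^-), so pH = pKa = -log(1.4 x 10^-4) = 3.85.

3.85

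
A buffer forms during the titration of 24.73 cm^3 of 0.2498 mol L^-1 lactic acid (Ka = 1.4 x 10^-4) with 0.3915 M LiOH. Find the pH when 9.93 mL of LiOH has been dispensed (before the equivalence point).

Initial n(HC3H5O3) = 0.2498 x 0.02473 = 0.006178 mol.
n(LiOH) added = 0.3915 x 0.009930 = 0.003888 mol, converting that many moles of HC3H5O3 to C3H5O3-.
Remaining n(HC3H5O3) = 0.002290 mol; n(C3H5O3-) = 0.003888 mol.
By Henderson-Hasselbalch, pH = pKa + log([A^-]/[HA]) = 3.85 + log(0.003888/0.002290) = 3.85 + (+0.23) = 4.08.

4.08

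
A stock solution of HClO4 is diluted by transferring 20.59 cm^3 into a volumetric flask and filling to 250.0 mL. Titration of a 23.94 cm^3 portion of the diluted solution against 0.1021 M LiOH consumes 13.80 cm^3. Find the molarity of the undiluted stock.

n(LiOH) = 0.1021 x 0.01380 = 0.001409 mol.
n(HClO4) in the aliquot = 0.001409 mol.
[diluted HClO4] = 0.001409 / 0.02394 = 0.05885 M.
Dilution factor = 250.0/20.59 = 12.14, so [stock] = 0.05885 x 12.14 = 0.715 M.

0.715 M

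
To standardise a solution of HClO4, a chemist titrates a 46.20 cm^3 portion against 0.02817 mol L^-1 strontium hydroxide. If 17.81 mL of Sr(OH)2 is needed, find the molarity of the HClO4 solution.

0.0217 M

n(Sr(OH)2) delivered = 0.02817 x 0.01781 = 0.0005017 mol.
The reaction is 2 HClO4 + 1 Sr(OH)2, so n(HClO4) = 0.0005017 x 2/1 = 0.001003 mol.
[HClO4] = 0.001003 mol / 0.04620 L = 0.0217 M.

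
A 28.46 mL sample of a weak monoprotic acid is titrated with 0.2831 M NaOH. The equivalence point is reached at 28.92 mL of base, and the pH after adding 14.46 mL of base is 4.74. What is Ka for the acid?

14.46 mL is half of the equivalence volume, so this is the half-equivalence point where [HA] = [A^-].
At half-equivalence pH = pKa, so pKa = 4.74.
Ka = 10^(-4.74) = 1.8 x 10^-5.

1.8 x 10^-5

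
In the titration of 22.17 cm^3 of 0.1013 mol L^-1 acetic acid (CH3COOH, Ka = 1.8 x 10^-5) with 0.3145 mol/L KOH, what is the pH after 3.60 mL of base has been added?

4.75

Initial n(CH3COOH) = 0.1013 x 0.02217 = 0.002246 mol.
n(KOH) added = 0.3145 x 0.003600 = 0.001132 mol, converting that many moles of CH3COOH to CH3COO-.
Remaining n(CH3COOH) = 0.001114 mol; n(CH3COO-) = 0.001132 mol.
By Henderson-Hasselbalch, pH = pKa + log([A^-]/[HA]) = 4.74 + log(0.001132/0.001114) = 4.74 + (+0.01) = 4.75.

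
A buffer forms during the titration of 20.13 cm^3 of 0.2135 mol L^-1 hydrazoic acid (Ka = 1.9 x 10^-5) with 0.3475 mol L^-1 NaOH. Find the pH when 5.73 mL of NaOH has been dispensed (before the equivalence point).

4.66

Initial n(HN3) = 0.2135 x 0.02013 = 0.004298 mol.
n(NaOH) added = 0.3475 x 0.005730 = 0.001991 mol, converting that many moles of HN3 to N3-.
Remaining n(HN3) = 0.002307 mol; n(N3-) = 0.001991 mol.
By Henderson-Hasselbalch, pH = pKa + log([A^-]/[HA]) = 4.72 + log(0.001991/0.002307) = 4.72 + (-0.06) = 4.66.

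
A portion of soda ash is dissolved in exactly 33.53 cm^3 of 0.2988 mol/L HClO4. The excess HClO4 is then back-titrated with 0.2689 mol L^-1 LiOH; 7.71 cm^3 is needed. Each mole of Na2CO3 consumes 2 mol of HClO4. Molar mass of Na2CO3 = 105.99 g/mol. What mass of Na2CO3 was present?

0.421 g

Total n(HClO4) added = 0.2988 x 0.03353 = 0.01002 mol.
n(LiOH) used = 0.2689 x 0.007710 = 0.002073 mol, which equals the excess n(HClO4).
So n(HClO4) consumed by the sample = 0.01002 - 0.002073 = 0.007946 mol.
n(Na2CO3) = 0.007946 / 2 = 0.003973 mol.
mass = 0.003973 mol x 105.99 g/mol = 0.421 g.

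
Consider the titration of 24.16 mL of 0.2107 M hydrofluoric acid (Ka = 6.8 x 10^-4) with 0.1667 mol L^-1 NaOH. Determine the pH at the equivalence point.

8.07

n(HF) = 0.2107 x 0.02416 = 0.005091 mol; V(NaOH) at equivalence = 0.005091/0.1667 = 0.03054 L.
At equivalence all the acid is converted to F-; total volume = 0.02416 + 0.03054 = 0.05470 L, so [F-] = 0.005091/0.05470 = 0.09307 M.
Kb = Kw/Ka = 1.0e-14 / 6.8 x 10^-4 = 1.47e-11.
[OH^-] = sqrt(Kb x [F-]) = sqrt(1.47e-11 x 0.09307) = 1.17e-6 M.
pOH = 5.93, so pH = 14.00 - 5.93 = 8.07.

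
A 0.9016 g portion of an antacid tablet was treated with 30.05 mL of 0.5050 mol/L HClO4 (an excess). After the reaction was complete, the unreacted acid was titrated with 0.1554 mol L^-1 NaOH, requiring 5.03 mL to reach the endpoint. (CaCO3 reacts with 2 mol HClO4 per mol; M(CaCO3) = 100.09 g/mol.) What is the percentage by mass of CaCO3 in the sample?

Total n(HClO4) added = 0.5050 x 0.03005 = 0.01518 mol.
n(NaOH) used = 0.1554 x 0.005030 = 0.0007817 mol, which equals the excess n(HClO4).
So n(HClO4) consumed by the sample = 0.01518 - 0.0007817 = 0.01439 mol.
n(CaCO3) = 0.01439 / 2 = 0.007197 mol.
mass CaCO3 = 0.007197 x 100.09 = 0.7203 g, so %CaCO3 = 0.7203/0.9016 x 100 = 79.9%.

79.9%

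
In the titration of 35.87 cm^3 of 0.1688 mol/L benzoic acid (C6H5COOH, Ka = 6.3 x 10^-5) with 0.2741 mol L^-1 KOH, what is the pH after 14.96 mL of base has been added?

4.52

Initial n(C6H5COOH) = 0.1688 x 0.03587 = 0.006055 mol.
n(KOH) added = 0.2741 x 0.01496 = 0.004101 mol, converting that many moles of C6H5COOH to C6H5COO-.
Remaining n(C6H5COOH) = 0.001954 mol; n(C6H5COO-) = 0.004101 mol.
By Henderson-Hasselbalch, pH = pKa + log([A^-]/[HA]) = 4.20 + log(0.004101/0.001954) = 4.20 + (+0.32) = 4.52.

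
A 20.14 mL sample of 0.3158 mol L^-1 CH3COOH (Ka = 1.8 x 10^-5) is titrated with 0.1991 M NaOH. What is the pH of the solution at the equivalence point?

n(CH3COOH) = 0.3158 x 0.02014 = 0.006360 mol; V(NaOH) at equivalence = 0.006360/0.1991 = 0.03194 L.
At equivalence all the acid is converted to CH3COO-; total volume = 0.02014 + 0.03194 = 0.05208 L, so [CH3COO-] = 0.006360/0.05208 = 0.1221 M.
Kb = Kw/Ka = 1.0e-14 / 1.8 x 10^-5 = 5.56e-10.
[OH^-] = sqrt(Kb x [CH3COO-]) = sqrt(5.56e-10 x 0.1221) = 8.24e-6 M.
pOH = 5.08, so pH = 14.00 - 5.08 = 8.92.

8.92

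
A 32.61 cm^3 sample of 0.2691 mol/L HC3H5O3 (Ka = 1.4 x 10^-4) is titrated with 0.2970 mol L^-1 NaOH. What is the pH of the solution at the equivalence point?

8.50

n(HC3H5O3) = 0.2691 x 0.03261 = 0.008775 mol; V(NaOH) at equivalence = 0.008775/0.2970 = 0.02955 L.
At equivalence all the acid is converted to C3H5O3-; total volume = 0.03261 + 0.02955 = 0.06216 L, so [C3H5O3-] = 0.008775/0.06216 = 0.1412 M.
Kb = Kw/Ka = 1.0e-14 / 1.4 x 10^-4 = 7.14e-11.
[OH^-] = sqrt(Kb x [C3H5O3-]) = sqrt(7.14e-11 x 0.1412) = 3.18e-6 M.
pOH = 5.50, so pH = 14.00 - 5.50 = 8.50.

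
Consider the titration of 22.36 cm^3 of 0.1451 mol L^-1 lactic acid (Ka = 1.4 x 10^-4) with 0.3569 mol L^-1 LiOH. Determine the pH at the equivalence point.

n(HC3H5O3) = 0.1451 x 0.02236 = 0.003244 mol; V(LiOH) at equivalence = 0.003244/0.3569 = 0.009091 L.
At equivalence all the acid is converted to C3H5O3-; total volume = 0.02236 + 0.009091 = 0.03145 L, so [C3H5O3-] = 0.003244/0.03145 = 0.1032 M.
Kb = Kw/Ka = 1.0e-14 / 1.4 x 10^-4 = 7.14e-11.
[OH^-] = sqrt(Kb x [C3H5O3-]) = sqrt(7.14e-11 x 0.1032) = 2.71e-6 M.
pOH = 5.57, so pH = 14.00 - 5.57 = 8.43.

8.43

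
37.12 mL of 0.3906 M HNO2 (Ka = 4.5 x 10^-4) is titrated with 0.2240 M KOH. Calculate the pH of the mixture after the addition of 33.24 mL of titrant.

Initial n(HNO2) = 0.3906 x 0.03712 = 0.01450 mol.
n(KOH) added = 0.2240 x 0.03324 = 0.007446 mol, converting that many moles of HNO2 to NO2-.
Remaining n(HNO2) = 0.007053 mol; n(NO2-) = 0.007446 mol.
By Henderson-Hasselbalch, pH = pKa + log([A^-]/[HA]) = 3.35 + log(0.007446/0.007053) = 3.35 + (+0.02) = 3.37.

3.37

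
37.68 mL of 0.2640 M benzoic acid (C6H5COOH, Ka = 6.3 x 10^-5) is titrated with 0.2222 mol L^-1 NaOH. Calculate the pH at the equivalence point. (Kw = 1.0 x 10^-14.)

8.64

n(C6H5COOH) = 0.2640 x 0.03768 = 0.009948 mol; V(NaOH) at equivalence = 0.009948/0.2222 = 0.04477 L.
At equivalence all the acid is converted to C6H5COO-; total volume = 0.03768 + 0.04477 = 0.08245 L, so [C6H5COO-] = 0.009948/0.08245 = 0.1207 M.
Kb = Kw/Ka = 1.0e-14 / 6.3 x 10^-5 = 1.59e-10.
[OH^-] = sqrt(Kb x [C6H5COO-]) = sqrt(1.59e-10 x 0.1207) = 4.38e-6 M.
pOH = 5.36, so pH = 14.00 - 5.36 = 8.64.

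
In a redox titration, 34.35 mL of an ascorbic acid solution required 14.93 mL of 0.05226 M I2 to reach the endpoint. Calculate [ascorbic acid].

n(I2) = 0.05226 x 0.01493 = 0.0007802 mol.
From the balanced equation, 1 mol I2 reacts with 1 mol ascorbic acid, so n(ascorbic acid) = 0.0007802 x 1/1 = 0.0007802 mol.
[ascorbic acid] = 0.0007802 / 0.03435 L = 0.0227 M.

0.0227 M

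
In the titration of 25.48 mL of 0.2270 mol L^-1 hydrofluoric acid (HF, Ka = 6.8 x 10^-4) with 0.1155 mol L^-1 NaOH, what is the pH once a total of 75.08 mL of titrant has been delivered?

n(acid) = 0.2270 x 0.02548 = 0.005784 mol; n(NaOH) added = 0.1155 x 0.07508 = 0.008672 mol.
Base is in excess by 0.008672 - 0.005784 = 0.002888 mol in a total volume of 0.1006 L.
[OH^-] = 0.002888/0.1006 = 0.02872 M, so pOH = 1.54 and pH = 14.00 - 1.54 = 12.46.

12.46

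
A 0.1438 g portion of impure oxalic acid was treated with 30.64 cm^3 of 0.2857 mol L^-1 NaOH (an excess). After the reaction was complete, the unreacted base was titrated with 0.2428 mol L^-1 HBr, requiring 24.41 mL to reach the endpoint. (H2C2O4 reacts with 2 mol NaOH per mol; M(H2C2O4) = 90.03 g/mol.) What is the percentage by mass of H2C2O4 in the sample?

Total n(NaOH) added = 0.2857 x 0.03064 = 0.008754 mol.
n(HBr) used = 0.2428 x 0.02441 = 0.005927 mol, which equals the excess n(NaOH).
So n(NaOH) consumed by the sample = 0.008754 - 0.005927 = 0.002827 mol.
n(H2C2O4) = 0.002827 / 2 = 0.001414 mol.
mass H2C2O4 = 0.001414 x 90.03 = 0.1273 g, so %H2C2O4 = 0.1273/0.1438 x 100 = 88.5%.

88.5%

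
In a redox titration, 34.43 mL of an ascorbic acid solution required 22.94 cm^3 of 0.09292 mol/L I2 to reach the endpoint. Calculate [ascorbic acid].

0.0619 M

n(I2) = 0.09292 x 0.02294 = 0.002132 mol.
From the balanced equation, 1 mol I2 reacts with 1 mol ascorbic acid, so n(ascorbic acid) = 0.002132 x 1/1 = 0.002132 mol.
[ascorbic acid] = 0.002132 / 0.03443 L = 0.0619 M.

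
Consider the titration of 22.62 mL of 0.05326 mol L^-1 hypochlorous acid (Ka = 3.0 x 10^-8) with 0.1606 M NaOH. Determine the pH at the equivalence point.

n(HClO) = 0.05326 x 0.02262 = 0.001205 mol; V(NaOH) at equivalence = 0.001205/0.1606 = 0.007502 L.
At equivalence all the acid is converted to ClO-; total volume = 0.02262 + 0.007502 = 0.03012 L, so [ClO-] = 0.001205/0.03012 = 0.04000 M.
Kb = Kw/Ka = 1.0e-14 / 3.0 x 10^-8 = 3.33e-7.
[OH^-] = sqrt(Kb x [ClO-]) = sqrt(3.33e-7 x 0.04000) = 0.000115 M.
pOH = 3.94, so pH = 14.00 - 3.94 = 10.06.

10.06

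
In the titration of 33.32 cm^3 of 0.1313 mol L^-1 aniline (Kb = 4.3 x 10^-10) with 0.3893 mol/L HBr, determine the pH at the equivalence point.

n(C6H5NH2) = 0.1313 x 0.03332 = 0.004375 mol; V(HBr) at equivalence = 0.004375/0.3893 = 0.01124 L.
At equivalence the base is fully converted to C6H5NH3+; total volume = 0.04456 L, so [C6H5NH3+] = 0.004375/0.04456 = 0.09818 M.
Ka(C6H5NH3+) = Kw/Kb = 1.0e-14 / 4.3 x 10^-10 = 2.33e-5.
[H^+] = sqrt(Ka x [C6H5NH3+]) = sqrt(2.33e-5 x 0.09818) = 0.00151 M.
pH = -log(0.00151) = 2.82.

2.82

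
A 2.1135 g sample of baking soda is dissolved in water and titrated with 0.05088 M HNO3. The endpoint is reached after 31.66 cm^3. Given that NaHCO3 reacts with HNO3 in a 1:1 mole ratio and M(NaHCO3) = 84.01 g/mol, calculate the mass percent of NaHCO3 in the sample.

6.40%

n(HNO3) = 0.05088 x 0.03166 = 0.001611 mol.
n(NaHCO3) = 0.001611 / 1 = 0.001611 mol.
mass of NaHCO3 = 0.001611 x 84.01 = 0.1353 g.
% purity = 0.1353 / 2.1135 x 100 = 6.40%.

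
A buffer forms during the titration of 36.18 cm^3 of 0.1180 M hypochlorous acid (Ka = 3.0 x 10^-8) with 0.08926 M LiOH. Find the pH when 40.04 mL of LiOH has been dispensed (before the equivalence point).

8.23

Initial n(HClO) = 0.1180 x 0.03618 = 0.004269 mol.
n(LiOH) added = 0.08926 x 0.04004 = 0.003574 mol, converting that many moles of HClO to ClO-.
Remaining n(HClO) = 0.0006953 mol; n(ClO-) = 0.003574 mol.
By Henderson-Hasselbalch, pH = pKa + log([A^-]/[HA]) = 7.52 + log(0.003574/0.0006953) = 7.52 + (+0.71) = 8.23.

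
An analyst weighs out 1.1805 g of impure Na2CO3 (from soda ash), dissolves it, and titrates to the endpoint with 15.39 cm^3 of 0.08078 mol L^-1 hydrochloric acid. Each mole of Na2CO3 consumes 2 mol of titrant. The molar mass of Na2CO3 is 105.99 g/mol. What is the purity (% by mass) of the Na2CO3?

n(HCl) = 0.08078 x 0.01539 = 0.001243 mol.
n(Na2CO3) = 0.001243 / 2 = 0.0006216 mol.
mass of Na2CO3 = 0.0006216 x 105.99 = 0.06588 g.
% purity = 0.06588 / 1.1805 x 100 = 5.58%.

5.58%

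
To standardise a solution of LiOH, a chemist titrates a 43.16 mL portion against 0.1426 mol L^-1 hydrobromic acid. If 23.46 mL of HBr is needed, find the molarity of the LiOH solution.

0.0775 M

n(HBr) delivered = 0.1426 x 0.02346 = 0.003345 mol.
For a 1:1 reaction, n(LiOH) = 0.003345 mol.
[LiOH] = 0.003345 mol / 0.04316 L = 0.0775 M.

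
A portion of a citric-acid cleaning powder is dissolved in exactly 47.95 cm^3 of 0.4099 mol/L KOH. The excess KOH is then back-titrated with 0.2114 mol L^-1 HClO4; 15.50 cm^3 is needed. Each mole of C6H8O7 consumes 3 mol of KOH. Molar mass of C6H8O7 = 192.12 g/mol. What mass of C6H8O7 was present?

1.05 g

Total n(KOH) added = 0.4099 x 0.04795 = 0.01965 mol.
n(HClO4) used = 0.2114 x 0.01550 = 0.003277 mol, which equals the excess n(KOH).
So n(KOH) consumed by the sample = 0.01965 - 0.003277 = 0.01638 mol.
n(C6H8O7) = 0.01638 / 3 = 0.005459 mol.
mass = 0.005459 mol x 192.12 g/mol = 1.05 g.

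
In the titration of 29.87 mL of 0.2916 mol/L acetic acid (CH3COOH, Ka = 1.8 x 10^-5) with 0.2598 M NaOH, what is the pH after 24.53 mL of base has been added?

Initial n(CH3COOH) = 0.2916 x 0.02987 = 0.008710 mol.
n(NaOH) added = 0.2598 x 0.02453 = 0.006373 mol, converting that many moles of CH3COOH to CH3COO-.
Remaining n(CH3COOH) = 0.002337 mol; n(CH3COO-) = 0.006373 mol.
By Henderson-Hasselbalch, pH = pKa + log([A^-]/[HA]) = 4.74 + log(0.006373/0.002337) = 4.74 + (+0.44) = 5.18.

5.18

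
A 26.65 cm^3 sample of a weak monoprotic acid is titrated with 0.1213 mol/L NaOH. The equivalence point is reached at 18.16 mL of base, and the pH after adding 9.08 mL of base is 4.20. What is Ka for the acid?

9.08 mL is half of the equivalence volume, so this is the half-equivalence point where [HA] = [A^-].
At half-equivalence pH = pKa, so pKa = 4.20.
Ka = 10^(-4.20) = 6.3 x 10^-5.

6.3 x 10^-5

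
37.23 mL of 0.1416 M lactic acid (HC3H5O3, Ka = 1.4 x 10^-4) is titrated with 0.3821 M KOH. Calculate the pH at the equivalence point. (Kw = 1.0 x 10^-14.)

8.43

n(HC3H5O3) = 0.1416 x 0.03723 = 0.005272 mol; V(KOH) at equivalence = 0.005272/0.3821 = 0.01380 L.
At equivalence all the acid is converted to C3H5O3-; total volume = 0.03723 + 0.01380 = 0.05103 L, so [C3H5O3-] = 0.005272/0.05103 = 0.1033 M.
Kb = Kw/Ka = 1.0e-14 / 1.4 x 10^-4 = 7.14e-11.
[OH^-] = sqrt(Kb x [C3H5O3-]) = sqrt(7.14e-11 x 0.1033) = 2.72e-6 M.
pOH = 5.57, so pH = 14.00 - 5.57 = 8.43.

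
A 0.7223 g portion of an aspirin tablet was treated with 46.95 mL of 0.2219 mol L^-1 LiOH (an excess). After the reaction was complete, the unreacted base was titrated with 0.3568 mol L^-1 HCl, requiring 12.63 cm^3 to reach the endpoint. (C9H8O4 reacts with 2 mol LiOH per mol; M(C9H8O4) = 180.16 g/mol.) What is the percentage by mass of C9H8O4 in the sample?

Total n(LiOH) added = 0.2219 x 0.04695 = 0.01042 mol.
n(HCl) used = 0.3568 x 0.01263 = 0.004506 mol, which equals the excess n(LiOH).
So n(LiOH) consumed by the sample = 0.01042 - 0.004506 = 0.005912 mol.
n(C9H8O4) = 0.005912 / 2 = 0.002956 mol.
mass C9H8O4 = 0.002956 x 180.16 = 0.5325 g, so %C9H8O4 = 0.5325/0.7223 x 100 = 73.7%.

73.7%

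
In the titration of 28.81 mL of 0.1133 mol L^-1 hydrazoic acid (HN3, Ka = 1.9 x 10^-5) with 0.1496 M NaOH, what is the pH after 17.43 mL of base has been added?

Initial n(HN3) = 0.1133 x 0.02881 = 0.003264 mol.
n(NaOH) added = 0.1496 x 0.01743 = 0.002608 mol, converting that many moles of HN3 to N3-.
Remaining n(HN3) = 0.0006566 mol; n(N3-) = 0.002608 mol.
By Henderson-Hasselbalch, pH = pKa + log([A^-]/[HA]) = 4.72 + log(0.002608/0.0006566) = 4.72 + (+0.60) = 5.32.

5.32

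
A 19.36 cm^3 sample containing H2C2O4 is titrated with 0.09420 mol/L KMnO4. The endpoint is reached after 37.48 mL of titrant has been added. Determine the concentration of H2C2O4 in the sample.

n(KMnO4) = 0.09420 x 0.03748 = 0.003531 mol.
From the balanced equation, 2 mol KMnO4 reacts with 5 mol H2C2O4, so n(H2C2O4) = 0.003531 x 5/2 = 0.008827 mol.
[H2C2O4] = 0.008827 / 0.01936 L = 0.456 M.

0.456 M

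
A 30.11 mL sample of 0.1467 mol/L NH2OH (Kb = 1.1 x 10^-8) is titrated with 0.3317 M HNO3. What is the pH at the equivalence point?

n(NH2OH) = 0.1467 x 0.03011 = 0.004417 mol; V(HNO3) at equivalence = 0.004417/0.3317 = 0.01332 L.
At equivalence the base is fully converted to NH3OH+; total volume = 0.04343 L, so [NH3OH+] = 0.004417/0.04343 = 0.1017 M.
Ka(NH3OH+) = Kw/Kb = 1.0e-14 / 1.1 x 10^-8 = 9.09e-7.
[H^+] = sqrt(Ka x [NH3OH+]) = sqrt(9.09e-7 x 0.1017) = 0.000304 M.
pH = -log(0.000304) = 3.52.

3.52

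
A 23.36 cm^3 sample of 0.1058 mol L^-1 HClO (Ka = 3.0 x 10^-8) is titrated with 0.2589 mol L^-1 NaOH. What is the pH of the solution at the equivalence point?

n(HClO) = 0.1058 x 0.02336 = 0.002471 mol; V(NaOH) at equivalence = 0.002471/0.2589 = 0.009546 L.
At equivalence all the acid is converted to ClO-; total volume = 0.02336 + 0.009546 = 0.03291 L, so [ClO-] = 0.002471/0.03291 = 0.07511 M.
Kb = Kw/Ka = 1.0e-14 / 3.0 x 10^-8 = 3.33e-7.
[OH^-] = sqrt(Kb x [ClO-]) = sqrt(3.33e-7 x 0.07511) = 0.000158 M.
pOH = 3.80, so pH = 14.00 - 3.80 = 10.20.

10.20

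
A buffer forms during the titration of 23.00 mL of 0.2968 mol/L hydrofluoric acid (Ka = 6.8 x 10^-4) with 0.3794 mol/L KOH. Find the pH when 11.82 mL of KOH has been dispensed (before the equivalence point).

3.45

Initial n(HF) = 0.2968 x 0.02300 = 0.006826 mol.
n(KOH) added = 0.3794 x 0.01182 = 0.004485 mol, converting that many moles of HF to F-.
Remaining n(HF) = 0.002342 mol; n(F-) = 0.004485 mol.
By Henderson-Hasselbalch, pH = pKa + log([A^-]/[HA]) = 3.17 + log(0.004485/0.002342) = 3.17 + (+0.28) = 3.45.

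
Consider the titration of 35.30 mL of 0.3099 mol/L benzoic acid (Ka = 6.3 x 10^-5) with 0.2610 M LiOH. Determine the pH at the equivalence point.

8.68

n(C6H5COOH) = 0.3099 x 0.03530 = 0.01094 mol; V(LiOH) at equivalence = 0.01094/0.2610 = 0.04191 L.
At equivalence all the acid is converted to C6H5COO-; total volume = 0.03530 + 0.04191 = 0.07721 L, so [C6H5COO-] = 0.01094/0.07721 = 0.1417 M.
Kb = Kw/Ka = 1.0e-14 / 6.3 x 10^-5 = 1.59e-10.
[OH^-] = sqrt(Kb x [C6H5COO-]) = sqrt(1.59e-10 x 0.1417) = 4.74e-6 M.
pOH = 5.32, so pH = 14.00 - 5.32 = 8.68.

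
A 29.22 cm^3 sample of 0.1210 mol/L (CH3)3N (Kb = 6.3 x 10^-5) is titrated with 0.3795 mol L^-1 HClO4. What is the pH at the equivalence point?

5.42

n((CH3)3N) = 0.1210 x 0.02922 = 0.003536 mol; V(HClO4) at equivalence = 0.003536/0.3795 = 0.009317 L.
At equivalence the base is fully converted to (CH3)3NH+; total volume = 0.03854 L, so [(CH3)3NH+] = 0.003536/0.03854 = 0.09175 M.
Ka((CH3)3NH+) = Kw/Kb = 1.0e-14 / 6.3 x 10^-5 = 1.59e-10.
[H^+] = sqrt(Ka x [(CH3)3NH+]) = sqrt(1.59e-10 x 0.09175) = 3.82e-6 M.
pH = -log(3.82e-6) = 5.42.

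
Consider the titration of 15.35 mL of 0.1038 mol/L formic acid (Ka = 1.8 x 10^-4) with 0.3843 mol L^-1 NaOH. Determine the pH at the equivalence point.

8.33

n(HCOOH) = 0.1038 x 0.01535 = 0.001593 mol; V(NaOH) at equivalence = 0.001593/0.3843 = 0.004146 L.
At equivalence all the acid is converted to HCOO-; total volume = 0.01535 + 0.004146 = 0.01950 L, so [HCOO-] = 0.001593/0.01950 = 0.08173 M.
Kb = Kw/Ka = 1.0e-14 / 1.8 x 10^-4 = 5.56e-11.
[OH^-] = sqrt(Kb x [HCOO-]) = sqrt(5.56e-11 x 0.08173) = 2.13e-6 M.
pOH = 5.67, so pH = 14.00 - 5.67 = 8.33.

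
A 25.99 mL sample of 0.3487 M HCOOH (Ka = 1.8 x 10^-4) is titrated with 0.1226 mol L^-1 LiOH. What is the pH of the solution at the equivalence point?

n(HCOOH) = 0.3487 x 0.02599 = 0.009063 mol; V(LiOH) at equivalence = 0.009063/0.1226 = 0.07392 L.
At equivalence all the acid is converted to HCOO-; total volume = 0.02599 + 0.07392 = 0.09991 L, so [HCOO-] = 0.009063/0.09991 = 0.09071 M.
Kb = Kw/Ka = 1.0e-14 / 1.8 x 10^-4 = 5.56e-11.
[OH^-] = sqrt(Kb x [HCOO-]) = sqrt(5.56e-11 x 0.09071) = 2.24e-6 M.
pOH = 5.65, so pH = 14.00 - 5.65 = 8.35.

8.35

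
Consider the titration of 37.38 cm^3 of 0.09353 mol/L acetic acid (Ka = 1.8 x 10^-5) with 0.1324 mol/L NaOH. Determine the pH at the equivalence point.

8.74

n(CH3COOH) = 0.09353 x 0.03738 = 0.003496 mol; V(NaOH) at equivalence = 0.003496/0.1324 = 0.02641 L.
At equivalence all the acid is converted to CH3COO-; total volume = 0.03738 + 0.02641 = 0.06379 L, so [CH3COO-] = 0.003496/0.06379 = 0.05481 M.
Kb = Kw/Ka = 1.0e-14 / 1.8 x 10^-5 = 5.56e-10.
[OH^-] = sqrt(Kb x [CH3COO-]) = sqrt(5.56e-10 x 0.05481) = 5.52e-6 M.
pOH = 5.26, so pH = 14.00 - 5.26 = 8.74.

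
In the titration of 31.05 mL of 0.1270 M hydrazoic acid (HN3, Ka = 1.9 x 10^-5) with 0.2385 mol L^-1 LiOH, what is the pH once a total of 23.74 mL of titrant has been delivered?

n(acid) = 0.1270 x 0.03105 = 0.003943 mol; n(LiOH) added = 0.2385 x 0.02374 = 0.005662 mol.
Base is in excess by 0.005662 - 0.003943 = 0.001719 mol in a total volume of 0.05479 L.
[OH^-] = 0.001719/0.05479 = 0.03137 M, so pOH = 1.50 and pH = 14.00 - 1.50 = 12.50.

12.50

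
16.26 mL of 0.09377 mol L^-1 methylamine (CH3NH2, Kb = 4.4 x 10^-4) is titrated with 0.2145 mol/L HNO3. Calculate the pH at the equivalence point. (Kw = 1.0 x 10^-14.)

n(CH3NH2) = 0.09377 x 0.01626 = 0.001525 mol; V(HNO3) at equivalence = 0.001525/0.2145 = 0.007108 L.
At equivalence the base is fully converted to CH3NH3+; total volume = 0.02337 L, so [CH3NH3+] = 0.001525/0.02337 = 0.06525 M.
Ka(CH3NH3+) = Kw/Kb = 1.0e-14 / 4.4 x 10^-4 = 2.27e-11.
[H^+] = sqrt(Ka x [CH3NH3+]) = sqrt(2.27e-11 x 0.06525) = 1.22e-6 M.
pH = -log(1.22e-6) = 5.91.

5.91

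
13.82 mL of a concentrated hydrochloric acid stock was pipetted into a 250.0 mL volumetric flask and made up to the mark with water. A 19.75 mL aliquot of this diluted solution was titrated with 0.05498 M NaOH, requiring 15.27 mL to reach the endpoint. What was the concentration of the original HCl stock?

n(NaOH) = 0.05498 x 0.01527 = 0.0008395 mol.
n(HCl) in the aliquot = 0.0008395 mol.
[diluted HCl] = 0.0008395 / 0.01975 = 0.04251 M.
Dilution factor = 250.0/13.82 = 18.09, so [stock] = 0.04251 x 18.09 = 0.769 M.

0.769 M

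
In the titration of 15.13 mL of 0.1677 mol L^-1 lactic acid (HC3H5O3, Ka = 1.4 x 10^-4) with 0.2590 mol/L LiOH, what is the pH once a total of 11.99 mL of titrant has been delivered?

n(acid) = 0.1677 x 0.01513 = 0.002537 mol; n(LiOH) added = 0.2590 x 0.01199 = 0.003105 mol.
Base is in excess by 0.003105 - 0.002537 = 0.0005681 mol in a total volume of 0.02712 L.
[OH^-] = 0.0005681/0.02712 = 0.02095 M, so pOH = 1.68 and pH = 14.00 - 1.68 = 12.32.

12.32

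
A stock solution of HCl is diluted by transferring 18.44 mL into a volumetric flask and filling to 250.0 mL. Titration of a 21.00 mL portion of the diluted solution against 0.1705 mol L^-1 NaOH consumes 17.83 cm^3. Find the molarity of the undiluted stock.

n(NaOH) = 0.1705 x 0.01783 = 0.003040 mol.
n(HCl) in the aliquot = 0.003040 mol.
[diluted HCl] = 0.003040 / 0.02100 = 0.1448 M.
Dilution factor = 250.0/18.44 = 13.56, so [stock] = 0.1448 x 13.56 = 1.96 M.

1.96 M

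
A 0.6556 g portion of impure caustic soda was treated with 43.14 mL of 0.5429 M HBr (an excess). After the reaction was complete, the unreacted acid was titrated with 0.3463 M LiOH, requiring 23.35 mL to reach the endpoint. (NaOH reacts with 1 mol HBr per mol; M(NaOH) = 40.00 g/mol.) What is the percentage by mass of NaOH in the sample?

Total n(HBr) added = 0.5429 x 0.04314 = 0.02342 mol.
n(LiOH) used = 0.3463 x 0.02335 = 0.008086 mol, which equals the excess n(HBr).
So n(HBr) consumed by the sample = 0.02342 - 0.008086 = 0.01533 mol.
n(NaOH) = 0.01533 / 1 = 0.01533 mol.
mass NaOH = 0.01533 x 40.00 = 0.6134 g, so %NaOH = 0.6134/0.6556 x 100 = 93.6%.

93.6%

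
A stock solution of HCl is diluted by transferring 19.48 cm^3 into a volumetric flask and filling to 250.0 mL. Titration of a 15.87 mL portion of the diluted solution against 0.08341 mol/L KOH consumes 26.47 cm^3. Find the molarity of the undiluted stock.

n(KOH) = 0.08341 x 0.02647 = 0.002208 mol.
n(HCl) in the aliquot = 0.002208 mol.
[diluted HCl] = 0.002208 / 0.01587 = 0.1391 M.
Dilution factor = 250.0/19.48 = 12.83, so [stock] = 0.1391 x 12.83 = 1.79 M.

1.79 M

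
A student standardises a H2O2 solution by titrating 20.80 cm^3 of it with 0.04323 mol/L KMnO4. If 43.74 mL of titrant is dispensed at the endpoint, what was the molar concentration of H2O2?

0.227 M

n(KMnO4) = 0.04323 x 0.04374 = 0.001891 mol.
From the balanced equation, 2 mol KMnO4 reacts with 5 mol H2O2, so n(H2O2) = 0.001891 x 5/2 = 0.004727 mol.
[H2O2] = 0.004727 / 0.02080 L = 0.227 M.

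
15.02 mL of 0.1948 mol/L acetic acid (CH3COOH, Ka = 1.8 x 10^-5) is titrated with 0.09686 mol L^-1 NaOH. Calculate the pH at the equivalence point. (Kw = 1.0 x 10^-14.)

n(CH3COOH) = 0.1948 x 0.01502 = 0.002926 mol; V(NaOH) at equivalence = 0.002926/0.09686 = 0.03021 L.
At equivalence all the acid is converted to CH3COO-; total volume = 0.01502 + 0.03021 = 0.04523 L, so [CH3COO-] = 0.002926/0.04523 = 0.06469 M.
Kb = Kw/Ka = 1.0e-14 / 1.8 x 10^-5 = 5.56e-10.
[OH^-] = sqrt(Kb x [CH3COO-]) = sqrt(5.56e-10 x 0.06469) = 6.00e-6 M.
pOH = 5.22, so pH = 14.00 - 5.22 = 8.78.

8.78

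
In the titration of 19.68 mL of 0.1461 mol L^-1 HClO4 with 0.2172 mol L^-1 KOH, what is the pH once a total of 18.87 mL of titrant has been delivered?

n(acid) = 0.1461 x 0.01968 = 0.002875 mol; n(KOH) added = 0.2172 x 0.01887 = 0.004099 mol.
Base is in excess by 0.004099 - 0.002875 = 0.001223 mol in a total volume of 0.03855 L.
[OH^-] = 0.001223/0.03855 = 0.03173 M, so pOH = 1.50 and pH = 14.00 - 1.50 = 12.50.

12.50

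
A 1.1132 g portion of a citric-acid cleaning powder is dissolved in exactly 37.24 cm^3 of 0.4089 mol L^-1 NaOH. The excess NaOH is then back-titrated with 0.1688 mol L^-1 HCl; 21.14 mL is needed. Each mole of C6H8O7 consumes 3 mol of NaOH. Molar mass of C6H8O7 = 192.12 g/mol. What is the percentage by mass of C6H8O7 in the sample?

Total n(NaOH) added = 0.4089 x 0.03724 = 0.01523 mol.
n(HCl) used = 0.1688 x 0.02114 = 0.003568 mol, which equals the excess n(NaOH).
So n(NaOH) consumed by the sample = 0.01523 - 0.003568 = 0.01166 mol.
n(C6H8O7) = 0.01166 / 3 = 0.003886 mol.
mass C6H8O7 = 0.003886 x 192.12 = 0.7466 g, so %C6H8O7 = 0.7466/1.1132 x 100 = 67.1%.

67.1%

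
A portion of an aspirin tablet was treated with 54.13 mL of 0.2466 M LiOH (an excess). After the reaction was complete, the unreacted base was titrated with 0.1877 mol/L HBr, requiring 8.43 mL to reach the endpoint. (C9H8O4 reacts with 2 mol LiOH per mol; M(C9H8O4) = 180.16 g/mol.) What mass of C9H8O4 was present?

1.06 g

Total n(LiOH) added = 0.2466 x 0.05413 = 0.01335 mol.
n(HBr) used = 0.1877 x 0.008430 = 0.001582 mol, which equals the excess n(LiOH).
So n(LiOH) consumed by the sample = 0.01335 - 0.001582 = 0.01177 mol.
n(C9H8O4) = 0.01177 / 2 = 0.005883 mol.
mass = 0.005883 mol x 180.16 g/mol = 1.06 g.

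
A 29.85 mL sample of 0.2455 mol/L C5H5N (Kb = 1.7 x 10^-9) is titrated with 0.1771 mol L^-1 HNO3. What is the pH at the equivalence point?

3.11

n(C5H5N) = 0.2455 x 0.02985 = 0.007328 mol; V(HNO3) at equivalence = 0.007328/0.1771 = 0.04138 L.
At equivalence the base is fully converted to C5H5NH+; total volume = 0.07123 L, so [C5H5NH+] = 0.007328/0.07123 = 0.1029 M.
Ka(C5H5NH+) = Kw/Kb = 1.0e-14 / 1.7 x 10^-9 = 5.88e-6.
[H^+] = sqrt(Ka x [C5H5NH+]) = sqrt(5.88e-6 x 0.1029) = 0.000778 M.
pH = -log(0.000778) = 3.11.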